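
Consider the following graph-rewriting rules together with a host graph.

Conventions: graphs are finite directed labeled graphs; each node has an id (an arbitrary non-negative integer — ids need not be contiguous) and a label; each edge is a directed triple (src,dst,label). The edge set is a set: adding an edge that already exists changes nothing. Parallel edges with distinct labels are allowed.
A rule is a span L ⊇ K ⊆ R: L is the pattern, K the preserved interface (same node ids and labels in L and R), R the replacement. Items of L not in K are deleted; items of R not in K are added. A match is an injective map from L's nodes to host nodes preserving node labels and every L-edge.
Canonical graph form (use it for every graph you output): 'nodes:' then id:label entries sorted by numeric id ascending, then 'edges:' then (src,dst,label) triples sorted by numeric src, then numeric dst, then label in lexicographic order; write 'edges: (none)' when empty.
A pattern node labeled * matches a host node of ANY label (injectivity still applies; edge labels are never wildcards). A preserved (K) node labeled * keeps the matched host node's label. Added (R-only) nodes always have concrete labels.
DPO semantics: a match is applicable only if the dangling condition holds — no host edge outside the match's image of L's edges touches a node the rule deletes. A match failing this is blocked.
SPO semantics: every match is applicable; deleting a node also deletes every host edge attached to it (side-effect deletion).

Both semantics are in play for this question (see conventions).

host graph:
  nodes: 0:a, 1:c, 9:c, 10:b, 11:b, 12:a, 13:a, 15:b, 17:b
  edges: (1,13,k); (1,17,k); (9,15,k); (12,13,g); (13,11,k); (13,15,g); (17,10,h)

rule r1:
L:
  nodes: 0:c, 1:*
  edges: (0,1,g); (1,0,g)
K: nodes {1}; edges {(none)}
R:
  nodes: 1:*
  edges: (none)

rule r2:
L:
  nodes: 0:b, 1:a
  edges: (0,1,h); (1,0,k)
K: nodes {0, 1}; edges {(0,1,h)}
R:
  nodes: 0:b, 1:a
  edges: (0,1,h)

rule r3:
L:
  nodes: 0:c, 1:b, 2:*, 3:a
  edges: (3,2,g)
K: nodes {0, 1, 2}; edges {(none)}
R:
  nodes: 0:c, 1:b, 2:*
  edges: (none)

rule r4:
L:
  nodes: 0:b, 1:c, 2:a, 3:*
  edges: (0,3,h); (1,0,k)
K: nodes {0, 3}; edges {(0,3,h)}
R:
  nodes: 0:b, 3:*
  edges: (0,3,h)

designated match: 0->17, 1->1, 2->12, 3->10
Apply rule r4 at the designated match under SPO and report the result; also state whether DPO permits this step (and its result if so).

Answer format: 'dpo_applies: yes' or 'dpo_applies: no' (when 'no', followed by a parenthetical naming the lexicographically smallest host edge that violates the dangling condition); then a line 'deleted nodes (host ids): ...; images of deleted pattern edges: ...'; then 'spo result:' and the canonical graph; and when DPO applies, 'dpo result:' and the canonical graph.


dpo_applies: no
(the rule deletes node 1, which keeps host edge (1,13,k) outside the match image — the dangling condition fails, DPO blocks; SPO proceeds and side-deletes such edges)
deleted nodes (host ids): 1, 12; images of deleted pattern edges: (1,17,k)
spo result:
nodes: 0:a, 9:c, 10:b, 11:b, 13:a, 15:b, 17:b
edges: (9,15,k); (13,11,k); (13,15,g); (17,10,h)


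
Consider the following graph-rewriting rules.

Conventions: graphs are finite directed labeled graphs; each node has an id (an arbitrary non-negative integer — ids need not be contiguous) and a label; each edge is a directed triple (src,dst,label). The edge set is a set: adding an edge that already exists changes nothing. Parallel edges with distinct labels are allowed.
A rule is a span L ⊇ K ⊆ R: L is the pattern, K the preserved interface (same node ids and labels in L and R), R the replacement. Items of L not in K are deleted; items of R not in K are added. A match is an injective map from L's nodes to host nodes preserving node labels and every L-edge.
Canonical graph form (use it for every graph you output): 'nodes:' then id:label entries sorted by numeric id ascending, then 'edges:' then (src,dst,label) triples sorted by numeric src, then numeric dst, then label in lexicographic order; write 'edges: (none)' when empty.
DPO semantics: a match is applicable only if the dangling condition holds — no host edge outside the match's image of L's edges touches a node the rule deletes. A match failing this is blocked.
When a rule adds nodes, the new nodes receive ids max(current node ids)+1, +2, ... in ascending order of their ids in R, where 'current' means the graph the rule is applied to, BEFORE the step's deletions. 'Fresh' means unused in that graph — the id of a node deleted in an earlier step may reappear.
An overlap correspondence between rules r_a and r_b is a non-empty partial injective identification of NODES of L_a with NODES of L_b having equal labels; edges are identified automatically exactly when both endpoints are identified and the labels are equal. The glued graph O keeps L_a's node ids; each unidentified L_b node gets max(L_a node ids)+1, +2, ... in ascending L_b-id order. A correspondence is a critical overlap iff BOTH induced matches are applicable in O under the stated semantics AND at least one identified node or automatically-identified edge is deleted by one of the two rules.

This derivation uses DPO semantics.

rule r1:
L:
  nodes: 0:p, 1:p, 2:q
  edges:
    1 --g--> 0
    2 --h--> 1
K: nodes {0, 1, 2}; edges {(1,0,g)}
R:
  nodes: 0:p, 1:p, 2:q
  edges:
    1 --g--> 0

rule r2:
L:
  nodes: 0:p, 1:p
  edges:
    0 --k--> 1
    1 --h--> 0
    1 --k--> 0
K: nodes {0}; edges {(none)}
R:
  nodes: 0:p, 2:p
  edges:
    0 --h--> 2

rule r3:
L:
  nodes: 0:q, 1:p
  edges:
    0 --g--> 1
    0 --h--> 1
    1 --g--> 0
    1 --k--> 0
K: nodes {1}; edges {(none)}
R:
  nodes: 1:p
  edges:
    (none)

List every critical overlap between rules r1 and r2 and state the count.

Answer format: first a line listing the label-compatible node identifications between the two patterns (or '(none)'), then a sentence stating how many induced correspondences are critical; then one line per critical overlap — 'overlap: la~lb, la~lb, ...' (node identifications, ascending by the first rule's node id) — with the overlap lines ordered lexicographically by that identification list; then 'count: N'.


label-compatible node identifications between L(r1) and L(r2): 0~0, 0~1, 1~0, 1~1
0 of the induced correspondences are critical overlaps of r1 and r2.
count: 0


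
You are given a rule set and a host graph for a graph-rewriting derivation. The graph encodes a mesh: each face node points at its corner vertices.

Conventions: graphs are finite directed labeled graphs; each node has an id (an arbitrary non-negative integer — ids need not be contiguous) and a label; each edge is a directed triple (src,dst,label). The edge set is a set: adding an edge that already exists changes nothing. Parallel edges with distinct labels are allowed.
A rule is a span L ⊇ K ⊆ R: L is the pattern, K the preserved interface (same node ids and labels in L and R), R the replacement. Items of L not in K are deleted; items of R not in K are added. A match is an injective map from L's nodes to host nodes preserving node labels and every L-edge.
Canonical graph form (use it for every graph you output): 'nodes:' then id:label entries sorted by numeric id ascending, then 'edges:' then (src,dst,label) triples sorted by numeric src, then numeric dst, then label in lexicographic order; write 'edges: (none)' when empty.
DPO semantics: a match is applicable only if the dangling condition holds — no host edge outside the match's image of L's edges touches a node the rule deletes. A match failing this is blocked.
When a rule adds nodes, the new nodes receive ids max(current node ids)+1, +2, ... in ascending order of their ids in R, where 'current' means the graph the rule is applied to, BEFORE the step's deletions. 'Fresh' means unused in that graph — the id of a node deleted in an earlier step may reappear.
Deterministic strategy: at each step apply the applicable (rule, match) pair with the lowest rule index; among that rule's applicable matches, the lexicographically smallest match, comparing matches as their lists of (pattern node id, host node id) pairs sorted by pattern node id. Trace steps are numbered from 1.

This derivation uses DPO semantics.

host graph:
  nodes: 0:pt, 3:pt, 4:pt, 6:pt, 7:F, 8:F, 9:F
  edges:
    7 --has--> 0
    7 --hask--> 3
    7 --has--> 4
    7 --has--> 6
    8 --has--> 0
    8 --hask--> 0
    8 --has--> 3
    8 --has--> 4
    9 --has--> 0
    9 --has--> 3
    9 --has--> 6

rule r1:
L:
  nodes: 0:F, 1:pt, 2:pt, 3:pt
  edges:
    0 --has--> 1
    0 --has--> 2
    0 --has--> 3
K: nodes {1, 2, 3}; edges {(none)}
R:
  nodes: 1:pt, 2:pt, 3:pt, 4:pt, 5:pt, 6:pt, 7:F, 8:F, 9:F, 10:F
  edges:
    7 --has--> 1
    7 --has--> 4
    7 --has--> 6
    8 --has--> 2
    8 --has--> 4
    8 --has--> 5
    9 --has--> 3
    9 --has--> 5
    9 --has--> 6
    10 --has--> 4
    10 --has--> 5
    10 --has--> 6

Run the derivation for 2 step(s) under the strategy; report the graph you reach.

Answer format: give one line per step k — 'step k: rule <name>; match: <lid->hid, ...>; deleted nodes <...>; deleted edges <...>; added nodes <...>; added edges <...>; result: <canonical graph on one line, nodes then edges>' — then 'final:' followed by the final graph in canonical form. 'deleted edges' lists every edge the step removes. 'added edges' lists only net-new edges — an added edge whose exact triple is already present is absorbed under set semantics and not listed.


step 1: rule r1; match: 0->9, 1->0, 2->3, 3->6; deleted nodes 9; deleted edges (9,0,has); (9,3,has); (9,6,has); added nodes 10, 11, 12, 13, 14, 15, 16; added edges (13,0,has); (13,10,has); (13,12,has); (14,3,has); (14,10,has); (14,11,has); (15,6,has); (15,11,has); (15,12,has); (16,10,has); (16,11,has); (16,12,has); result: nodes: 0:pt, 3:pt, 4:pt, 6:pt, 7:F, 8:F, 10:pt, 11:pt, 12:pt, 13:F, 14:F, 15:F, 16:F edges: (7,0,has); (7,3,hask); (7,4,has); (7,6,has); (8,0,has); (8,0,hask); (8,3,has); (8,4,has); (13,0,has); (13,10,has); (13,12,has); (14,3,has); (14,10,has); (14,11,has); (15,6,has); (15,11,has); (15,12,has); (16,10,has); (16,11,has); (16,12,has)
step 2: rule r1; match: 0->13, 1->0, 2->10, 3->12; deleted nodes 13; deleted edges (13,0,has); (13,10,has); (13,12,has); added nodes 17, 18, 19, 20, 21, 22, 23; added edges (20,0,has); (20,17,has); (20,19,has); (21,10,has); (21,17,has); (21,18,has); (22,12,has); (22,18,has); (22,19,has); (23,17,has); (23,18,has); (23,19,has); result: nodes: 0:pt, 3:pt, 4:pt, 6:pt, 7:F, 8:F, 10:pt, 11:pt, 12:pt, 14:F, 15:F, 16:F, 17:pt, 18:pt, 19:pt, 20:F, 21:F, 22:F, 23:F edges: (7,0,has); (7,3,hask); (7,4,has); (7,6,has); (8,0,has); (8,0,hask); (8,3,has); (8,4,has); (14,3,has); (14,10,has); (14,11,has); (15,6,has); (15,11,has); (15,12,has); (16,10,has); (16,11,has); (16,12,has); (20,0,has); (20,17,has); (20,19,has); (21,10,has); (21,17,has); (21,18,has); (22,12,has); (22,18,has); (22,19,has); (23,17,has); (23,18,has); (23,19,has)
final:
nodes: 0:pt, 3:pt, 4:pt, 6:pt, 7:F, 8:F, 10:pt, 11:pt, 12:pt, 14:F, 15:F, 16:F, 17:pt, 18:pt, 19:pt, 20:F, 21:F, 22:F, 23:F
edges: (7,0,has); (7,3,hask); (7,4,has); (7,6,has); (8,0,has); (8,0,hask); (8,3,has); (8,4,has); (14,3,has); (14,10,has); (14,11,has); (15,6,has); (15,11,has); (15,12,has); (16,10,has); (16,11,has); (16,12,has); (20,0,has); (20,17,has); (20,19,has); (21,10,has); (21,17,has); (21,18,has); (22,12,has); (22,18,has); (22,19,has); (23,17,has); (23,18,has); (23,19,has)


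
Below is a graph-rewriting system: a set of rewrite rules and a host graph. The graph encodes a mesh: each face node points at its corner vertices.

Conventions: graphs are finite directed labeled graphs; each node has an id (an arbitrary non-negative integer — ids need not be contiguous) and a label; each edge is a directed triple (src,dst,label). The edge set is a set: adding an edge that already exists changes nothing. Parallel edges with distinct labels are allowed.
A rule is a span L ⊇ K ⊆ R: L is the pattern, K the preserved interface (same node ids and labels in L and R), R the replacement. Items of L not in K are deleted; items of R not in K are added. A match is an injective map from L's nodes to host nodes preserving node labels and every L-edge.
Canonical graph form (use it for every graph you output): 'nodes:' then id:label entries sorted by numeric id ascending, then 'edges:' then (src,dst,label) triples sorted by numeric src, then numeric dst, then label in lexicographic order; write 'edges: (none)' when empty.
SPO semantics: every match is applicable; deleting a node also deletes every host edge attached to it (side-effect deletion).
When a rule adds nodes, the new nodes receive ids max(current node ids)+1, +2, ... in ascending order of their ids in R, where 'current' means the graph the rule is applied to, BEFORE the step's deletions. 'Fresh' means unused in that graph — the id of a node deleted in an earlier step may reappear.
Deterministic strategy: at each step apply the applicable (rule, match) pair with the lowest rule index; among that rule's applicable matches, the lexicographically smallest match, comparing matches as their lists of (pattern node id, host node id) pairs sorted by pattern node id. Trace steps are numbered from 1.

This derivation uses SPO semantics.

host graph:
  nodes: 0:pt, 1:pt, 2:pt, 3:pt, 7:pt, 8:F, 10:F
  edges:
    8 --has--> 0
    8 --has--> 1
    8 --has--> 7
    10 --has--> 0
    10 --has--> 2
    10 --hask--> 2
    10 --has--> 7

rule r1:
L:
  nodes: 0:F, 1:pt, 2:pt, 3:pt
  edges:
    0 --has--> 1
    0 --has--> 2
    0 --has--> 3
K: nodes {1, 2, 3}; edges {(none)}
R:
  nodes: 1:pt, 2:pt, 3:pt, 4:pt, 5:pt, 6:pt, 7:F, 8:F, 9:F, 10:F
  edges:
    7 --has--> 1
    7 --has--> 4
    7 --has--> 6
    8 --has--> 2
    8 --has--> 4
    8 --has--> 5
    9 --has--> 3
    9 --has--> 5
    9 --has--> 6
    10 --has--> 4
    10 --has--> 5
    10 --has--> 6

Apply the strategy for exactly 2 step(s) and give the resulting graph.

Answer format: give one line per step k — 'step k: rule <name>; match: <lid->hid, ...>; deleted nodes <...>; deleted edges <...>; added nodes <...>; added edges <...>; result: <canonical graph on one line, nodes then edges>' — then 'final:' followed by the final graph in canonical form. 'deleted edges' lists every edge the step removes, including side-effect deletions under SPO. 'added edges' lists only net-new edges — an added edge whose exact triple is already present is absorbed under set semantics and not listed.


step 1: rule r1; match: 0->8, 1->0, 2->1, 3->7; deleted nodes 8; deleted edges (8,0,has); (8,1,has); (8,7,has); added nodes 11, 12, 13, 14, 15, 16, 17; added edges (14,0,has); (14,11,has); (14,13,has); (15,1,has); (15,11,has); (15,12,has); (16,7,has); (16,12,has); (16,13,has); (17,11,has); (17,12,has); (17,13,has); result: nodes: 0:pt, 1:pt, 2:pt, 3:pt, 7:pt, 10:F, 11:pt, 12:pt, 13:pt, 14:F, 15:F, 16:F, 17:F edges: (10,0,has); (10,2,has); (10,2,hask); (10,7,has); (14,0,has); (14,11,has); (14,13,has); (15,1,has); (15,11,has); (15,12,has); (16,7,has); (16,12,has); (16,13,has); (17,11,has); (17,12,has); (17,13,has)
step 2: rule r1; match: 0->10, 1->0, 2->2, 3->7; deleted nodes 10; deleted edges (10,0,has); (10,2,has); (10,2,hask); (10,7,has); added nodes 18, 19, 20, 21, 22, 23, 24; added edges (21,0,has); (21,18,has); (21,20,has); (22,2,has); (22,18,has); (22,19,has); (23,7,has); (23,19,has); (23,20,has); (24,18,has); (24,19,has); (24,20,has); result: nodes: 0:pt, 1:pt, 2:pt, 3:pt, 7:pt, 11:pt, 12:pt, 13:pt, 14:F, 15:F, 16:F, 17:F, 18:pt, 19:pt, 20:pt, 21:F, 22:F, 23:F, 24:F edges: (14,0,has); (14,11,has); (14,13,has); (15,1,has); (15,11,has); (15,12,has); (16,7,has); (16,12,has); (16,13,has); (17,11,has); (17,12,has); (17,13,has); (21,0,has); (21,18,has); (21,20,has); (22,2,has); (22,18,has); (22,19,has); (23,7,has); (23,19,has); (23,20,has); (24,18,has); (24,19,has); (24,20,has)
final:
nodes: 0:pt, 1:pt, 2:pt, 3:pt, 7:pt, 11:pt, 12:pt, 13:pt, 14:F, 15:F, 16:F, 17:F, 18:pt, 19:pt, 20:pt, 21:F, 22:F, 23:F, 24:F
edges: (14,0,has); (14,11,has); (14,13,has); (15,1,has); (15,11,has); (15,12,has); (16,7,has); (16,12,has); (16,13,has); (17,11,has); (17,12,has); (17,13,has); (21,0,has); (21,18,has); (21,20,has); (22,2,has); (22,18,has); (22,19,has); (23,7,has); (23,19,has); (23,20,has); (24,18,has); (24,19,has); (24,20,has)


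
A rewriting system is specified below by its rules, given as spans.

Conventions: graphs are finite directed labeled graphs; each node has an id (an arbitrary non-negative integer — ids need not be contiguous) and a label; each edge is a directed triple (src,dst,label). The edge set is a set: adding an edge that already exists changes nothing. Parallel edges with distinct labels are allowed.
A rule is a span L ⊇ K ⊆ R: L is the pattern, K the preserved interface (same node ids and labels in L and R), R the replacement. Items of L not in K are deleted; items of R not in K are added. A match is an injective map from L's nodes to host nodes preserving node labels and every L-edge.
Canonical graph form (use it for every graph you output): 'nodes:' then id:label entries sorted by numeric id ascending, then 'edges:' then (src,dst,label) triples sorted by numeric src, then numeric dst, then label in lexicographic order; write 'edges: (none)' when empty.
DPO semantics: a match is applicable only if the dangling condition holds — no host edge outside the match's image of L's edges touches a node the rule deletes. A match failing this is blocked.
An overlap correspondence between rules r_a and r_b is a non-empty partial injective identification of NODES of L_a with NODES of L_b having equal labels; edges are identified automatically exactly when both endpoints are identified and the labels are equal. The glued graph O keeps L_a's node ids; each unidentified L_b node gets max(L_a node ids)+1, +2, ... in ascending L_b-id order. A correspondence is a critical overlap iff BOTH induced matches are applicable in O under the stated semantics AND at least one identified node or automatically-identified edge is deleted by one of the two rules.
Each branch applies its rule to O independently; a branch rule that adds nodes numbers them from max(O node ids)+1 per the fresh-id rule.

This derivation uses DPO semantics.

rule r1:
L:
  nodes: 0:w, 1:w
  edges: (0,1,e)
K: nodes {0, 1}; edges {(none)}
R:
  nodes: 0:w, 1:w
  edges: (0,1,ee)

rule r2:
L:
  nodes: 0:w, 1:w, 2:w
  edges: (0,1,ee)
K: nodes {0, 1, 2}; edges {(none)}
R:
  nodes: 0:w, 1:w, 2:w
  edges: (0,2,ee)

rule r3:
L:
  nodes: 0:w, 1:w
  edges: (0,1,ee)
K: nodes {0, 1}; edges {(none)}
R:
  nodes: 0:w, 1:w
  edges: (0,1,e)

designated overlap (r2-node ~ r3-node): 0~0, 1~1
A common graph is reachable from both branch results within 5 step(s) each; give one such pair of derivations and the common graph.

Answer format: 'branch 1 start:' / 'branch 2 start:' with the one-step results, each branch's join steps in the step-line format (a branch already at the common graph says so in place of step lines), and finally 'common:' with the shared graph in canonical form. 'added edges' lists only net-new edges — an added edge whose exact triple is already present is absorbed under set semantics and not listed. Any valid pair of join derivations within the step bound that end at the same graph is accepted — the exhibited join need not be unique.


branch 1 start:
nodes: 0:w, 1:w, 2:w
edges: (0,2,ee)
branch 2 start:
nodes: 0:w, 1:w, 2:w
edges: (0,1,e)
branch 1 step 1: rule r2; match: 0->0, 1->2, 2->1; deleted nodes (none); deleted edges (0,2,ee); added nodes (none); added edges (0,1,ee); result: nodes: 0:w, 1:w, 2:w edges: (0,1,ee)
branch 2 step 1: rule r1; match: 0->0, 1->1; deleted nodes (none); deleted edges (0,1,e); added nodes (none); added edges (0,1,ee); result: nodes: 0:w, 1:w, 2:w edges: (0,1,ee)
common:
nodes: 0:w, 1:w, 2:w
edges: (0,1,ee)


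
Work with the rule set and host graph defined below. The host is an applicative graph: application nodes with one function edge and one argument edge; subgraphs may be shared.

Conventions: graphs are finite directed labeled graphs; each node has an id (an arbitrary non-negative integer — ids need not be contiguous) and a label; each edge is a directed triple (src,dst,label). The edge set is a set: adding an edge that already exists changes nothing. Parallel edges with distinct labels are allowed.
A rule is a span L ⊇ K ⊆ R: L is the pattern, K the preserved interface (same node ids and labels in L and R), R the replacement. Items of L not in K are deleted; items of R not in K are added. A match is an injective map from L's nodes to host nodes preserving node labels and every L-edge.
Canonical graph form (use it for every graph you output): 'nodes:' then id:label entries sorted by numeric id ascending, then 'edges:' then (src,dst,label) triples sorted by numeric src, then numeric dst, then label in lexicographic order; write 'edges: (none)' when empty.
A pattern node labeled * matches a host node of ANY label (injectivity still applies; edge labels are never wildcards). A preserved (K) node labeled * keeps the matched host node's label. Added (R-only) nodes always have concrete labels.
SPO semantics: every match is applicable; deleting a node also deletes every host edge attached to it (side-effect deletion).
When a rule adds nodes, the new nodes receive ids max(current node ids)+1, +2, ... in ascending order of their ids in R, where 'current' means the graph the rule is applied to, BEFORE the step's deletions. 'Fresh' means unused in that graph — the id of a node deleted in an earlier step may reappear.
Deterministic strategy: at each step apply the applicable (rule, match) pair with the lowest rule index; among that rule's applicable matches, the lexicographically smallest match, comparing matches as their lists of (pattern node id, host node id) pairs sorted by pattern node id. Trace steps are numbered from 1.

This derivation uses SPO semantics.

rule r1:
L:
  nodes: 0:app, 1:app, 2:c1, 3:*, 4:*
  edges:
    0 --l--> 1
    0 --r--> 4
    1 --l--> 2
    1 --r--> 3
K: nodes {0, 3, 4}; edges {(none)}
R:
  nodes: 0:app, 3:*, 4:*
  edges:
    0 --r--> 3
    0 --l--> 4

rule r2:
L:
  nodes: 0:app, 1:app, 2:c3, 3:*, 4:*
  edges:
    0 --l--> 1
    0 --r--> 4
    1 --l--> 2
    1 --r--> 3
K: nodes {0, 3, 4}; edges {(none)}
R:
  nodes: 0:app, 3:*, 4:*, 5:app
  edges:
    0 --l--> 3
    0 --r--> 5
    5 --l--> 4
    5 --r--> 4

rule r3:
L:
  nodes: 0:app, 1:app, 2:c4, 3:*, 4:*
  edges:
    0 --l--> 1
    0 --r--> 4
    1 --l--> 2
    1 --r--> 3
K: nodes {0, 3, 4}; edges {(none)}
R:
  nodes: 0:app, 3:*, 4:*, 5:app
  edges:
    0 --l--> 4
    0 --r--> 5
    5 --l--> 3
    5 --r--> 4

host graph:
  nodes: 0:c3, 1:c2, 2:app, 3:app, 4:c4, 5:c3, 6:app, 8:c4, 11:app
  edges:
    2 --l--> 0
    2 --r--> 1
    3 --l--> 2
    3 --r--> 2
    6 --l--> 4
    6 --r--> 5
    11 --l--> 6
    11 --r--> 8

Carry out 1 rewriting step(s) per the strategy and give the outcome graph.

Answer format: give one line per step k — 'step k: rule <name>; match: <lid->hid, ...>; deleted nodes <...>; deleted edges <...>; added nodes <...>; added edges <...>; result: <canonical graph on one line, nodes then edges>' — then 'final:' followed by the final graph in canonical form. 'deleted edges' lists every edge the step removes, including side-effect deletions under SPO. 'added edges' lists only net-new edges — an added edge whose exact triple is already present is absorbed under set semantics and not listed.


step 1: rule r3; match: 0->11, 1->6, 2->4, 3->5, 4->8; deleted nodes 4, 6; deleted edges (6,4,l); (6,5,r); (11,6,l); (11,8,r); added nodes 12; added edges (11,8,l); (11,12,r); (12,5,l); (12,8,r); result: nodes: 0:c3, 1:c2, 2:app, 3:app, 5:c3, 8:c4, 11:app, 12:app edges: (2,0,l); (2,1,r); (3,2,l); (3,2,r); (11,8,l); (11,12,r); (12,5,l); (12,8,r)
final:
nodes: 0:c3, 1:c2, 2:app, 3:app, 5:c3, 8:c4, 11:app, 12:app
edges: (2,0,l); (2,1,r); (3,2,l); (3,2,r); (11,8,l); (11,12,r); (12,5,l); (12,8,r)


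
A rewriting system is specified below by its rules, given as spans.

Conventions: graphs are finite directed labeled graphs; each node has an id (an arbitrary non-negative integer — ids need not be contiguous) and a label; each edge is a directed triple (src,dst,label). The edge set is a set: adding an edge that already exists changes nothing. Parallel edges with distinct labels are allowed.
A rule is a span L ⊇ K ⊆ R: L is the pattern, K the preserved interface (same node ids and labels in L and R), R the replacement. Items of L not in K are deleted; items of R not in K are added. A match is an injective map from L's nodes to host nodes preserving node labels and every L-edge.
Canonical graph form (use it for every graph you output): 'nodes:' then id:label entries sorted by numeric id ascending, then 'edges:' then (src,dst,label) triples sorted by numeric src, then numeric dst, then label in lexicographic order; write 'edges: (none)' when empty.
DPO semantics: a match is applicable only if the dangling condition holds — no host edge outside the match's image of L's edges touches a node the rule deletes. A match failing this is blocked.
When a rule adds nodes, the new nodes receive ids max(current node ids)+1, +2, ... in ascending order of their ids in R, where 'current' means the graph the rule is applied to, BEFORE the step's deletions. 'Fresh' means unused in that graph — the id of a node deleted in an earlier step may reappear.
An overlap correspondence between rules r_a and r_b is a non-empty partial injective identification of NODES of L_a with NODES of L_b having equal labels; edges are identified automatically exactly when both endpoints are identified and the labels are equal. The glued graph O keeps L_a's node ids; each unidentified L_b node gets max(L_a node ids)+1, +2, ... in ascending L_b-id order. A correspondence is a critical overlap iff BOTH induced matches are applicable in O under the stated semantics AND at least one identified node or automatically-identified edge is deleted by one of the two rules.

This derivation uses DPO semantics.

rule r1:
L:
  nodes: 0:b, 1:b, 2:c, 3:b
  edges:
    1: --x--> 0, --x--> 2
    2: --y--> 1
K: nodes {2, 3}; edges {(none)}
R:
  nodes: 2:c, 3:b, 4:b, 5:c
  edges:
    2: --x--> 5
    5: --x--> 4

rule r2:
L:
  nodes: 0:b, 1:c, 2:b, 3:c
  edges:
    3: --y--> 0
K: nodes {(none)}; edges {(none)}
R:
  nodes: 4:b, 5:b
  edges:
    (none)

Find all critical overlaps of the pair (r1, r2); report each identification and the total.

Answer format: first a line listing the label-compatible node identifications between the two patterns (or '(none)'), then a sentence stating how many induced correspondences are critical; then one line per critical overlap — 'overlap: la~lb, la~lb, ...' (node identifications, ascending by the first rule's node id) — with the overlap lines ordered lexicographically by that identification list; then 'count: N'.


label-compatible node identifications between L(r1) and L(r2): 0~0, 0~2, 1~0, 1~2, 2~1, 2~3, 3~0, 3~2
2 of the induced correspondences are critical overlaps of r1 and r2.
overlap: 3~0
overlap: 3~2
count: 2


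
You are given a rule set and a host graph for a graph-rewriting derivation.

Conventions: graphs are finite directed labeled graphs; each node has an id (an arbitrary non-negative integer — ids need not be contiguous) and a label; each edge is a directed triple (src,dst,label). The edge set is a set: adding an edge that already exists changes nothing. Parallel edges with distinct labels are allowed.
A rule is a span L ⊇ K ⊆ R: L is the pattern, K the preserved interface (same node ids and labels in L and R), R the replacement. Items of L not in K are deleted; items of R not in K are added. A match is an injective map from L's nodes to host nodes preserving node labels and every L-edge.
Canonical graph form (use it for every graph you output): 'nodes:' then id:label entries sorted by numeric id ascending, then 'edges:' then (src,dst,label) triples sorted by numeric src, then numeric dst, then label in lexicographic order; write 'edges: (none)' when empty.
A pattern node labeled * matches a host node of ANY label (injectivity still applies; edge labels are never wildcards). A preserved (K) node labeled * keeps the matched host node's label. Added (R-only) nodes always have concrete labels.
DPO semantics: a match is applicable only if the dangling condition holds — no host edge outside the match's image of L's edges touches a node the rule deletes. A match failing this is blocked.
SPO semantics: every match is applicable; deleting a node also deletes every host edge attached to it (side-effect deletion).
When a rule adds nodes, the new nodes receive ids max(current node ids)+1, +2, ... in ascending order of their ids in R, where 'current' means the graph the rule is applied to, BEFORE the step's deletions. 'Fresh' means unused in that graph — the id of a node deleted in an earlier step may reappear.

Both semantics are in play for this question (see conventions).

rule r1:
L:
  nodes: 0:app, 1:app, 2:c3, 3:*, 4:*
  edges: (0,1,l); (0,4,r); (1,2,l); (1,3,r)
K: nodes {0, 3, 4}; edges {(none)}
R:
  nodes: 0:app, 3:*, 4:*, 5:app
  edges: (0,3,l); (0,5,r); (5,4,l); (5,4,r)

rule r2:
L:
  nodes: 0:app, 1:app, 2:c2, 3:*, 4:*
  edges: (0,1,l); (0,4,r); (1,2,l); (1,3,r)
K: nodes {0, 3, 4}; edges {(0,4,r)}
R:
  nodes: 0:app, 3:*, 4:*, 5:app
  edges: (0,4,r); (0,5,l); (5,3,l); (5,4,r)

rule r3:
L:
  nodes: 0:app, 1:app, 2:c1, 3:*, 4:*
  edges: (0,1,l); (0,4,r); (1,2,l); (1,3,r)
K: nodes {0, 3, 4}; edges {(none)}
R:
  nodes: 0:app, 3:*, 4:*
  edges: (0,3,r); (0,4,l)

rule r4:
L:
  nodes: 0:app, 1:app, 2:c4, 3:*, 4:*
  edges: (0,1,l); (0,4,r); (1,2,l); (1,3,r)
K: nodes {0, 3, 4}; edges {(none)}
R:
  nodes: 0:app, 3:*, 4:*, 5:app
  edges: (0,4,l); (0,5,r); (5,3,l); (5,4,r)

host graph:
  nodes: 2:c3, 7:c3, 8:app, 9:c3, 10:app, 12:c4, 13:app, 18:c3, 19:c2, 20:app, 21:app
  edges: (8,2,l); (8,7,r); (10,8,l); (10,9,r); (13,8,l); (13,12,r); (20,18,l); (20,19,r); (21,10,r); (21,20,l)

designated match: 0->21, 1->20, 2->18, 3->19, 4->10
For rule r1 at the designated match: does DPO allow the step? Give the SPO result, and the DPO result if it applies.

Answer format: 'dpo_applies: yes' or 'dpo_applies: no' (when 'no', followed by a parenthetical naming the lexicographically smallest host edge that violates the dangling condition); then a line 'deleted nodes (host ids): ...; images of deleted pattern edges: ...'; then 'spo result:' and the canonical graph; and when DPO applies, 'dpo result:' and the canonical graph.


dpo_applies: yes
deleted nodes (host ids): 18, 20; images of deleted pattern edges: (20,18,l); (20,19,r); (21,10,r); (21,20,l)
spo result:
nodes: 2:c3, 7:c3, 8:app, 9:c3, 10:app, 12:c4, 13:app, 19:c2, 21:app, 22:app
edges: (8,2,l); (8,7,r); (10,8,l); (10,9,r); (13,8,l); (13,12,r); (21,19,l); (21,22,r); (22,10,l); (22,10,r)
dpo result:
nodes: 2:c3, 7:c3, 8:app, 9:c3, 10:app, 12:c4, 13:app, 19:c2, 21:app, 22:app
edges: (8,2,l); (8,7,r); (10,8,l); (10,9,r); (13,8,l); (13,12,r); (21,19,l); (21,22,r); (22,10,l); (22,10,r)


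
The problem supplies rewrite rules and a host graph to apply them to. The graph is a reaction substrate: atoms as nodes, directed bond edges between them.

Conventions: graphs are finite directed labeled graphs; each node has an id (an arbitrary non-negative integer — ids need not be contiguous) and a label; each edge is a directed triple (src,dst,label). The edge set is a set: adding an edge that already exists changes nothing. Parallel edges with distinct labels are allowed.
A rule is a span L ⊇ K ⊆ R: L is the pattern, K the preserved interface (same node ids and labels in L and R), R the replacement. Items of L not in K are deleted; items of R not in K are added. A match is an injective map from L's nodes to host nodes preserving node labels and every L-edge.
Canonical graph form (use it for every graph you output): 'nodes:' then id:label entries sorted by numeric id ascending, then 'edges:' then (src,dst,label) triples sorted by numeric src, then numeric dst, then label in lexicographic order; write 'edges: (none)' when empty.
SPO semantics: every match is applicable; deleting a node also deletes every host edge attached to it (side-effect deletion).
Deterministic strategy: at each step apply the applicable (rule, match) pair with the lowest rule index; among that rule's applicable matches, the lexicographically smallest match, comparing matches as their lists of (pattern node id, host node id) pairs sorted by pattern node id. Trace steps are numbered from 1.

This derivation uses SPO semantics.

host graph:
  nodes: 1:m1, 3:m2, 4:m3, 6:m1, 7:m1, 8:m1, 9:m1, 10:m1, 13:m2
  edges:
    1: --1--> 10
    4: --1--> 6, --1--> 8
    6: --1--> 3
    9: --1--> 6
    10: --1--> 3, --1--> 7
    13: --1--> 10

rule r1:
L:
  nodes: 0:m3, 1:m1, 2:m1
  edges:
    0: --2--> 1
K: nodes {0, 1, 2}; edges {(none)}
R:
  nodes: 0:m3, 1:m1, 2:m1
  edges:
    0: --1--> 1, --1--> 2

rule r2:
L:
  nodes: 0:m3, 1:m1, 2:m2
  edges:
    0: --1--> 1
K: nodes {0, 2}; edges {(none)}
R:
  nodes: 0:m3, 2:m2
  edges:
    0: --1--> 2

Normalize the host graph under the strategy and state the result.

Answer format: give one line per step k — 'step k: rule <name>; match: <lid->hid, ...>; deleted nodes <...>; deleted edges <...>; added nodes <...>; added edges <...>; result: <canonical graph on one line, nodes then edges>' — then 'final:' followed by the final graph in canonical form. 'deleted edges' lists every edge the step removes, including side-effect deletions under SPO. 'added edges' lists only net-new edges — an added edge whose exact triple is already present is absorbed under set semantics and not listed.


step 1: rule r2; match: 0->4, 1->6, 2->3; deleted nodes 6; deleted edges (4,6,1); (6,3,1); (9,6,1); added nodes (none); added edges (4,3,1); result: nodes: 1:m1, 3:m2, 4:m3, 7:m1, 8:m1, 9:m1, 10:m1, 13:m2 edges: (1,10,1); (4,3,1); (4,8,1); (10,3,1); (10,7,1); (13,10,1)
step 2: rule r2; match: 0->4, 1->8, 2->3; deleted nodes 8; deleted edges (4,8,1); added nodes (none); added edges (none); result: nodes: 1:m1, 3:m2, 4:m3, 7:m1, 9:m1, 10:m1, 13:m2 edges: (1,10,1); (4,3,1); (10,3,1); (10,7,1); (13,10,1)
final:
nodes: 1:m1, 3:m2, 4:m3, 7:m1, 9:m1, 10:m1, 13:m2
edges: (1,10,1); (4,3,1); (10,3,1); (10,7,1); (13,10,1)


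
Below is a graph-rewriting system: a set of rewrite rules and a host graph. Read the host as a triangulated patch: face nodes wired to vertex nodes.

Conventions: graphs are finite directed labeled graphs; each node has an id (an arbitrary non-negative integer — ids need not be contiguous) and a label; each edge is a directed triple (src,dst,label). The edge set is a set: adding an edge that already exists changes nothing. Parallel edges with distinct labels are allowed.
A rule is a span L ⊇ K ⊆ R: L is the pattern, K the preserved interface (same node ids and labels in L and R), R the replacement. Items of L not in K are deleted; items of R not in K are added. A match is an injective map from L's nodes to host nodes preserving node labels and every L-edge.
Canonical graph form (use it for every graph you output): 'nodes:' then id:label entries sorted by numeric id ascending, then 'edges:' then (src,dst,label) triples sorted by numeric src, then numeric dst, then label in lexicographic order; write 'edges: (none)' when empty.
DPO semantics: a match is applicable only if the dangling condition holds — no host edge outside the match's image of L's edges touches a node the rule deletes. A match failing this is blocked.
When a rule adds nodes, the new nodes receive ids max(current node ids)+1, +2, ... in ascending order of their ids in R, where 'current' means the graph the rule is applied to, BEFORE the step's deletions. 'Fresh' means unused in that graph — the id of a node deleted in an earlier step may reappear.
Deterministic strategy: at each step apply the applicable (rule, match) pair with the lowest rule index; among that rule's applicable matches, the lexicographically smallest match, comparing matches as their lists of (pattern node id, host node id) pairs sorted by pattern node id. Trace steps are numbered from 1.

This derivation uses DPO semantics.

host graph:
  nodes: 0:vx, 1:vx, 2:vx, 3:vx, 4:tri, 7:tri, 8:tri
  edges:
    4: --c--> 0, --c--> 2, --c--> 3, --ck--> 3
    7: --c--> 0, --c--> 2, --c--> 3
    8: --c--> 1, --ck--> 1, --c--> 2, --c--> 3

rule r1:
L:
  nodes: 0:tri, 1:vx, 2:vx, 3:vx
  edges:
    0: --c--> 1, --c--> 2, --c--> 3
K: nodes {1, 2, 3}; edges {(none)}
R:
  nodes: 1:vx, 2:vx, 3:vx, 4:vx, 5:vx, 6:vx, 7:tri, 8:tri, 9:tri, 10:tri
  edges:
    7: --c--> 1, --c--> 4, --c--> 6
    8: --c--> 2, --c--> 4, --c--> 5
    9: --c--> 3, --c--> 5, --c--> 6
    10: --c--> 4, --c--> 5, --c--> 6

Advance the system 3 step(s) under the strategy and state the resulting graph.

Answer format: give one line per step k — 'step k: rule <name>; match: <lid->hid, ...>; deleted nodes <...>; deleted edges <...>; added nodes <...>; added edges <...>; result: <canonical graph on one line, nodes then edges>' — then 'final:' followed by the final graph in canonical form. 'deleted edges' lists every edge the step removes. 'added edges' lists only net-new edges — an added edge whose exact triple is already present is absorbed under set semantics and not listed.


step 1: rule r1; match: 0->7, 1->0, 2->2, 3->3; deleted nodes 7; deleted edges (7,0,c); (7,2,c); (7,3,c); added nodes 9, 10, 11, 12, 13, 14, 15; added edges (12,0,c); (12,9,c); (12,11,c); (13,2,c); (13,9,c); (13,10,c); (14,3,c); (14,10,c); (14,11,c); (15,9,c); (15,10,c); (15,11,c); result: nodes: 0:vx, 1:vx, 2:vx, 3:vx, 4:tri, 8:tri, 9:vx, 10:vx, 11:vx, 12:tri, 13:tri, 14:tri, 15:tri edges: (4,0,c); (4,2,c); (4,3,c); (4,3,ck); (8,1,c); (8,1,ck); (8,2,c); (8,3,c); (12,0,c); (12,9,c); (12,11,c); (13,2,c); (13,9,c); (13,10,c); (14,3,c); (14,10,c); (14,11,c); (15,9,c); (15,10,c); (15,11,c)
step 2: rule r1; match: 0->12, 1->0, 2->9, 3->11; deleted nodes 12; deleted edges (12,0,c); (12,9,c); (12,11,c); added nodes 16, 17, 18, 19, 20, 21, 22; added edges (19,0,c); (19,16,c); (19,18,c); (20,9,c); (20,16,c); (20,17,c); (21,11,c); (21,17,c); (21,18,c); (22,16,c); (22,17,c); (22,18,c); result: nodes: 0:vx, 1:vx, 2:vx, 3:vx, 4:tri, 8:tri, 9:vx, 10:vx, 11:vx, 13:tri, 14:tri, 15:tri, 16:vx, 17:vx, 18:vx, 19:tri, 20:tri, 21:tri, 22:tri edges: (4,0,c); (4,2,c); (4,3,c); (4,3,ck); (8,1,c); (8,1,ck); (8,2,c); (8,3,c); (13,2,c); (13,9,c); (13,10,c); (14,3,c); (14,10,c); (14,11,c); (15,9,c); (15,10,c); (15,11,c); (19,0,c); (19,16,c); (19,18,c); (20,9,c); (20,16,c); (20,17,c); (21,11,c); (21,17,c); (21,18,c); (22,16,c); (22,17,c); (22,18,c)
step 3: rule r1; match: 0->13, 1->2, 2->9, 3->10; deleted nodes 13; deleted edges (13,2,c); (13,9,c); (13,10,c); added nodes 23, 24, 25, 26, 27, 28, 29; added edges (26,2,c); (26,23,c); (26,25,c); (27,9,c); (27,23,c); (27,24,c); (28,10,c); (28,24,c); (28,25,c); (29,23,c); (29,24,c); (29,25,c); result: nodes: 0:vx, 1:vx, 2:vx, 3:vx, 4:tri, 8:tri, 9:vx, 10:vx, 11:vx, 14:tri, 15:tri, 16:vx, 17:vx, 18:vx, 19:tri, 20:tri, 21:tri, 22:tri, 23:vx, 24:vx, 25:vx, 26:tri, 27:tri, 28:tri, 29:tri edges: (4,0,c); (4,2,c); (4,3,c); (4,3,ck); (8,1,c); (8,1,ck); (8,2,c); (8,3,c); (14,3,c); (14,10,c); (14,11,c); (15,9,c); (15,10,c); (15,11,c); (19,0,c); (19,16,c); (19,18,c); (20,9,c); (20,16,c); (20,17,c); (21,11,c); (21,17,c); (21,18,c); (22,16,c); (22,17,c); (22,18,c); (26,2,c); (26,23,c); (26,25,c); (27,9,c); (27,23,c); (27,24,c); (28,10,c); (28,24,c); (28,25,c); (29,23,c); (29,24,c); (29,25,c)
final:
nodes: 0:vx, 1:vx, 2:vx, 3:vx, 4:tri, 8:tri, 9:vx, 10:vx, 11:vx, 14:tri, 15:tri, 16:vx, 17:vx, 18:vx, 19:tri, 20:tri, 21:tri, 22:tri, 23:vx, 24:vx, 25:vx, 26:tri, 27:tri, 28:tri, 29:tri
edges: (4,0,c); (4,2,c); (4,3,c); (4,3,ck); (8,1,c); (8,1,ck); (8,2,c); (8,3,c); (14,3,c); (14,10,c); (14,11,c); (15,9,c); (15,10,c); (15,11,c); (19,0,c); (19,16,c); (19,18,c); (20,9,c); (20,16,c); (20,17,c); (21,11,c); (21,17,c); (21,18,c); (22,16,c); (22,17,c); (22,18,c); (26,2,c); (26,23,c); (26,25,c); (27,9,c); (27,23,c); (27,24,c); (28,10,c); (28,24,c); (28,25,c); (29,23,c); (29,24,c); (29,25,c)


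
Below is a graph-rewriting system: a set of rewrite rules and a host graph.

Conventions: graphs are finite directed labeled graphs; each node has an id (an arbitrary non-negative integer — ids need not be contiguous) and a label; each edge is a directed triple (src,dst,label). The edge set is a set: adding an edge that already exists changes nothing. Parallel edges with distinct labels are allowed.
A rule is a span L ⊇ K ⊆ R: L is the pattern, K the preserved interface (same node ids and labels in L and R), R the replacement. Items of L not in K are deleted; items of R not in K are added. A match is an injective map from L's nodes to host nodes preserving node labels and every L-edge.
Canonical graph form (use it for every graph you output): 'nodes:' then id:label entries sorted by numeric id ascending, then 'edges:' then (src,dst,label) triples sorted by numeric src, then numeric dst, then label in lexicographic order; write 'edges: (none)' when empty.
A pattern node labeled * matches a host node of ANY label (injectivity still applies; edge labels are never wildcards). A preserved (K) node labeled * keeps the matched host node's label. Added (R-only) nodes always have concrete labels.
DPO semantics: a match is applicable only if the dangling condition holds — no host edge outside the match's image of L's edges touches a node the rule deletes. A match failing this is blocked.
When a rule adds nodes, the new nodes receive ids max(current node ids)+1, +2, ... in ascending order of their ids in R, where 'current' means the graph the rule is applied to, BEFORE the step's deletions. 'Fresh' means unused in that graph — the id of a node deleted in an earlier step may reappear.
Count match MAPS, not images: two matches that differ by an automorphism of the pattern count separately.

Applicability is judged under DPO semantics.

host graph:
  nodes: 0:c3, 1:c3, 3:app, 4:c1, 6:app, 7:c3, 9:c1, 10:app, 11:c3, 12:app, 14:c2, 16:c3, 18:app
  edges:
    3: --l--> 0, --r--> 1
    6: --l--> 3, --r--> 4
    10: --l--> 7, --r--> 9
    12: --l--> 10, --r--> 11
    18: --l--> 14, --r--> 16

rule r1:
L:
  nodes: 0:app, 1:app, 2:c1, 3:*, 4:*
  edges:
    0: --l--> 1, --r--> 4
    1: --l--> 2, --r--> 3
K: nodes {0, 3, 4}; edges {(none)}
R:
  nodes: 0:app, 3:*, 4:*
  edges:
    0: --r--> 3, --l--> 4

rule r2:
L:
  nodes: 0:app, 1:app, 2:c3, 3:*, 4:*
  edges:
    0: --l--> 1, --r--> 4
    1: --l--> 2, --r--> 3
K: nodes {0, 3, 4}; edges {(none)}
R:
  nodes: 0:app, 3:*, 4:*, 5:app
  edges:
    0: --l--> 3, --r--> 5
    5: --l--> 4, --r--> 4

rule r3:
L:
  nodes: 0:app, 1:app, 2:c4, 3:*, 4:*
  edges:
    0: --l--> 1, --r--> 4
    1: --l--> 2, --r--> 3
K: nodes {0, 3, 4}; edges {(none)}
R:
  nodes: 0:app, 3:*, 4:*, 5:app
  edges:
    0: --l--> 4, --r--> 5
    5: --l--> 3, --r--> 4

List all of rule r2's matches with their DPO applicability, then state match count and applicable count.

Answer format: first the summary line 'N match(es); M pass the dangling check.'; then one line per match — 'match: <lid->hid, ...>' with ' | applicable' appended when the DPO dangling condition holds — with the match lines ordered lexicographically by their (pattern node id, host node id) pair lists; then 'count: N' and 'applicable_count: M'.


2 match(es); 2 pass the dangling check.
match: 0->6, 1->3, 2->0, 3->1, 4->4 | applicable
match: 0->12, 1->10, 2->7, 3->9, 4->11 | applicable
count: 2
applicable_count: 2
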